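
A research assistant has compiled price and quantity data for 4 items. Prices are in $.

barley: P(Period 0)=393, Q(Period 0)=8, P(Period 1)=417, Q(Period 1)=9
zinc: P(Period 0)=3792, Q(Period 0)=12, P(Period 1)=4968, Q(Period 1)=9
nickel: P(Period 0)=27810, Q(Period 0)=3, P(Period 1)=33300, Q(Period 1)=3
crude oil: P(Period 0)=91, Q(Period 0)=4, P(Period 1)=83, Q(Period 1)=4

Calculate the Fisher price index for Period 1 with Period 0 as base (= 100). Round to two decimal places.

122.82

Laspeyres component (base-period weights):
ΣP(Period 1)Q(Period 0) = 417×8 + 4968×12 + 33300×3 + 83×4 = 3336 + 59616 + 99900 + 332 = 163184
ΣP(Period 0)Q(Period 0) = 393×8 + 3792×12 + 27810×3 + 91×4 = 3144 + 45504 + 83430 + 364 = 132442
L = 163184 / 132442 × 100 = 123.2117
Paasche component (current-period weights):
ΣP(Period 1)Q(Period 1) = 417×9 + 4968×9 + 33300×3 + 83×4 = 3753 + 44712 + 99900 + 332 = 148697
ΣP(Period 0)Q(Period 1) = 393×9 + 3792×9 + 27810×3 + 91×4 = 3537 + 34128 + 83430 + 364 = 121459
P = 148697 / 121459 × 100 = 122.4257
Fisher = √(L × P) = √(123.2117 × 122.4257) = 122.8180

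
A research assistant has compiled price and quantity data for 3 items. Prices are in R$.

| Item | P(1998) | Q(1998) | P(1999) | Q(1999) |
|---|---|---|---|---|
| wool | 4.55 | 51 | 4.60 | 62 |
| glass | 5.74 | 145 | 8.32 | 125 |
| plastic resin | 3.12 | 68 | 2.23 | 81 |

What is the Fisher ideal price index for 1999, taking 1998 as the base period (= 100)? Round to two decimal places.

Laspeyres component (base-period weights):
ΣP(1999)Q(1998) = 4.60×51 + 8.32×145 + 2.23×68 = 234.6 + 1206.4 + 151.64 = 1592.64
ΣP(1998)Q(1998) = 4.55×51 + 5.74×145 + 3.12×68 = 232.05 + 832.3 + 212.16 = 1276.51
L = 1592.64 / 1276.51 × 100 = 124.7652
Paasche component (current-period weights):
ΣP(1999)Q(1999) = 4.60×62 + 8.32×125 + 2.23×81 = 285.2 + 1040 + 180.63 = 1505.83
ΣP(1998)Q(1999) = 4.55×62 + 5.74×125 + 3.12×81 = 282.1 + 717.5 + 252.72 = 1252.32
P = 1505.83 / 1252.32 × 100 = 120.2432
Fisher = √(L × P) = √(124.7652 × 120.2432) = 122.4833

122.48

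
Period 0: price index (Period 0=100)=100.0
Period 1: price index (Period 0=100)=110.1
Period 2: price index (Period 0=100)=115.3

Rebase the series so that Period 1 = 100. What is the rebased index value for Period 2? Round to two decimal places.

104.72

Rebased(Period 2) = 115.3 / 110.1 × 100 = 104.7230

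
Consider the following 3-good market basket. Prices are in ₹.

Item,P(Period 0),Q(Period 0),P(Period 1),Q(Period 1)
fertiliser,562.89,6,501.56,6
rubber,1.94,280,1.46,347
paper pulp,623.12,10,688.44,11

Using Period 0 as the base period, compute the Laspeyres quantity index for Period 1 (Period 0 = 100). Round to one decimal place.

107.4

Laspeyres quantity index uses base-period prices as weights.
ΣP(Period 0)·Q(Period 1) = 562.89×6 + 1.94×347 + 623.12×11 = 3377.34 + 673.18 + 6854.32 = 10904.84
ΣP(Period 0)·Q(Period 0) = 562.89×6 + 1.94×280 + 623.12×10 = 3377.34 + 543.2 + 6231.2 = 10151.74
Index = 10904.84 / 10151.74 × 100 = 107.4184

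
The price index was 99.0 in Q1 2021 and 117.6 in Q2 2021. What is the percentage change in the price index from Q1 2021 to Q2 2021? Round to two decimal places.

Change = (117.6 − 99.0) / 99.0 × 100
       = 18.6 / 99.0 × 100 = 18.7879%

18.79%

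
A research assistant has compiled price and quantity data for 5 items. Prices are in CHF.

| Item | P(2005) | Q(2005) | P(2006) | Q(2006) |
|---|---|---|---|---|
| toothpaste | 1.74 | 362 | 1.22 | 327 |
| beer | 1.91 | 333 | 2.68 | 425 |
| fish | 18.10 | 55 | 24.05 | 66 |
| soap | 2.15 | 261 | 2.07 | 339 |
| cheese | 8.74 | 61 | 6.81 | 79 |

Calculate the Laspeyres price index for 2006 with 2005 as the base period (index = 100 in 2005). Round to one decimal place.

107.7

Laspeyres price index uses base-period quantities as weights.
ΣP(2006)·Q(2005) = 1.22×362 + 2.68×333 + 24.05×55 + 2.07×261 + 6.81×61 = 441.64 + 892.44 + 1322.75 + 540.27 + 415.41 = 3612.51
ΣP(2005)·Q(2005) = 1.74×362 + 1.91×333 + 18.10×55 + 2.15×261 + 8.74×61 = 629.88 + 636.03 + 995.5 + 561.15 + 533.14 = 3355.7
Index = 3612.51 / 3355.7 × 100 = 107.6529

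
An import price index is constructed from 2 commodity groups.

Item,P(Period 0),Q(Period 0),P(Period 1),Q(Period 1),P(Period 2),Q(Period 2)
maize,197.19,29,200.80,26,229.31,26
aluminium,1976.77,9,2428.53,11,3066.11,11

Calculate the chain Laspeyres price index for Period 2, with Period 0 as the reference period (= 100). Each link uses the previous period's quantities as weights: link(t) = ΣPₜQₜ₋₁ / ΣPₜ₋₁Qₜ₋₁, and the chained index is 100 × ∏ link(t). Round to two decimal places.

Link Period 0→Period 1:
ΣP(Period 1)Q(Period 0) = 200.80×29 + 2428.53×9 = 5823.2 + 21856.77 = 27679.97
ΣP(Period 0)Q(Period 0) = 197.19×29 + 1976.77×9 = 5718.51 + 17790.93 = 23509.44
link = 27679.97/23509.44 = 1.177398
Link Period 1→Period 2:
ΣP(Period 2)Q(Period 1) = 229.31×26 + 3066.11×11 = 5962.06 + 33727.21 = 39689.27
ΣP(Period 1)Q(Period 1) = 200.80×26 + 2428.53×11 = 5220.8 + 26713.83 = 31934.63
link = 39689.27/31934.63 = 1.242829
Chained index = 100 × 1.177398 × 1.242829 = 146.3304

146.33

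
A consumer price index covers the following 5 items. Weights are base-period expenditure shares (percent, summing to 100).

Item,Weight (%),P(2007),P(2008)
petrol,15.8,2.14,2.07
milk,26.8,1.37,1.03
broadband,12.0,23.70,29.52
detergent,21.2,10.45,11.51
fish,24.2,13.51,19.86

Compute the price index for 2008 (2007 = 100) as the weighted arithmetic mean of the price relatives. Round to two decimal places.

109.30

petrol: 15.8 × (2.07/2.14) = 15.8 × 0.967290 = 15.2832
milk: 26.8 × (1.03/1.37) = 26.8 × 0.751825 = 20.1489
broadband: 12.0 × (29.52/23.70) = 12.0 × 1.245570 = 14.9468
detergent: 21.2 × (11.51/10.45) = 21.2 × 1.101435 = 23.3504
fish: 24.2 × (19.86/13.51) = 24.2 × 1.470022 = 35.5745
Index = Σ wᵢ·(p₁ᵢ/p₀ᵢ) = 15.2832 + 20.1489 + 14.9468 + 23.3504 + 35.5745 = 109.3039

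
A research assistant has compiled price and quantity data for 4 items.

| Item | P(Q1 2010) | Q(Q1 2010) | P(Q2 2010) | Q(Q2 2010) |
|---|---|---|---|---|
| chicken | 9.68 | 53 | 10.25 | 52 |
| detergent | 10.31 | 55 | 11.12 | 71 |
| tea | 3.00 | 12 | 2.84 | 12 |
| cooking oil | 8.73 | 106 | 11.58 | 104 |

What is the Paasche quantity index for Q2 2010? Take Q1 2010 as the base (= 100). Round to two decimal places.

105.98

Paasche quantity index uses current-period prices as weights.
ΣP(Q2 2010)·Q(Q2 2010) = 10.25×52 + 11.12×71 + 2.84×12 + 11.58×104 = 533 + 789.52 + 34.08 + 1204.32 = 2560.92
ΣP(Q2 2010)·Q(Q1 2010) = 10.25×53 + 11.12×55 + 2.84×12 + 11.58×106 = 543.25 + 611.6 + 34.08 + 1227.48 = 2416.41
Index = 2560.92 / 2416.41 × 100 = 105.9804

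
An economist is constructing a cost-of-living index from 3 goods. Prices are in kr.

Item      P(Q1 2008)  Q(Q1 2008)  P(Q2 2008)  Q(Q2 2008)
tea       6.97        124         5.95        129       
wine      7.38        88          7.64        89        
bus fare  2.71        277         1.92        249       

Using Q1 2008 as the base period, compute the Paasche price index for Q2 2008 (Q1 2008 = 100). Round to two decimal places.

86.32

Paasche price index uses current-period quantities as weights.
ΣP(Q2 2008)·Q(Q2 2008) = 5.95×129 + 7.64×89 + 1.92×249 = 767.55 + 679.96 + 478.08 = 1925.59
ΣP(Q1 2008)·Q(Q2 2008) = 6.97×129 + 7.38×89 + 2.71×249 = 899.13 + 656.82 + 674.79 = 2230.74
Index = 1925.59 / 2230.74 × 100 = 86.3207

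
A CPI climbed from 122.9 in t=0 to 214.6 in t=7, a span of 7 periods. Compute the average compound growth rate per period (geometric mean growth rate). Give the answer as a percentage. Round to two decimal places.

8.29%

Growth factor = (214.6/122.9)^(1/7) = (1.746135)^(1/7) = 1.082886
Growth rate = 1.082886 − 1 = 0.082886 = 8.2886%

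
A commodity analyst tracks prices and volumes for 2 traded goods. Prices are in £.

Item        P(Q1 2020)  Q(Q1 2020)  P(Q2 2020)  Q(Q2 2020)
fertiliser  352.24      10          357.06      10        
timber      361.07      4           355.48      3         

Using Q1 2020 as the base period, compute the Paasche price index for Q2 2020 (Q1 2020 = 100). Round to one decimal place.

Paasche price index uses current-period quantities as weights.
ΣP(Q2 2020)·Q(Q2 2020) = 357.06×10 + 355.48×3 = 3570.6 + 1066.44 = 4637.04
ΣP(Q1 2020)·Q(Q2 2020) = 352.24×10 + 361.07×3 = 3522.4 + 1083.21 = 4605.61
Index = 4637.04 / 4605.61 × 100 = 100.6824

100.7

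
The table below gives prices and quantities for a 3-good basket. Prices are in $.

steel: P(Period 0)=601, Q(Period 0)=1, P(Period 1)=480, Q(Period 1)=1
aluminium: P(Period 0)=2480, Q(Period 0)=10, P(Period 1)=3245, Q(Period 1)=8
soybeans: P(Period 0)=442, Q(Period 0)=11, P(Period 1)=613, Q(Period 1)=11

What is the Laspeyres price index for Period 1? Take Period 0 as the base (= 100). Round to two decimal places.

131.09

Laspeyres price index uses base-period quantities as weights.
ΣP(Period 1)·Q(Period 0) = 480×1 + 3245×10 + 613×11 = 480 + 32450 + 6743 = 39673
ΣP(Period 0)·Q(Period 0) = 601×1 + 2480×10 + 442×11 = 601 + 24800 + 4862 = 30263
Index = 39673 / 30263 × 100 = 131.0941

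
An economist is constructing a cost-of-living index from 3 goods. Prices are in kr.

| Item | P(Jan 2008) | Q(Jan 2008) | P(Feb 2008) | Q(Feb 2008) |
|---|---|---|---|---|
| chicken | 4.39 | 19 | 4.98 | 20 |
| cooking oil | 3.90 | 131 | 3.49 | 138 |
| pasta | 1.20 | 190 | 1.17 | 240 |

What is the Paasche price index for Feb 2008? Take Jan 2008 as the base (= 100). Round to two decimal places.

Paasche price index uses current-period quantities as weights.
ΣP(Feb 2008)·Q(Feb 2008) = 4.98×20 + 3.49×138 + 1.17×240 = 99.6 + 481.62 + 280.8 = 862.02
ΣP(Jan 2008)·Q(Feb 2008) = 4.39×20 + 3.90×138 + 1.20×240 = 87.8 + 538.2 + 288 = 914
Index = 862.02 / 914 × 100 = 94.3129

94.31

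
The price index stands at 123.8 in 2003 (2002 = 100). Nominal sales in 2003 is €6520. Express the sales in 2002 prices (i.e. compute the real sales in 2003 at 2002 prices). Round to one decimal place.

Real = Nominal ÷ (Index/100) = 6520 ÷ (123.8/100)
     = 6520 ÷ 1.238 = 5266.5590

5266.6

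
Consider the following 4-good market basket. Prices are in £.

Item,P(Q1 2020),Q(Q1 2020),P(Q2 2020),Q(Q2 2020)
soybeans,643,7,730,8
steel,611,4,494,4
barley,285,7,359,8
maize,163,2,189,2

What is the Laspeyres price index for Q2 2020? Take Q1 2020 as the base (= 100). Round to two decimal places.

107.67

Laspeyres price index uses base-period quantities as weights.
ΣP(Q2 2020)·Q(Q1 2020) = 730×7 + 494×4 + 359×7 + 189×2 = 5110 + 1976 + 2513 + 378 = 9977
ΣP(Q1 2020)·Q(Q1 2020) = 643×7 + 611×4 + 285×7 + 163×2 = 4501 + 2444 + 1995 + 326 = 9266
Index = 9977 / 9266 × 100 = 107.6732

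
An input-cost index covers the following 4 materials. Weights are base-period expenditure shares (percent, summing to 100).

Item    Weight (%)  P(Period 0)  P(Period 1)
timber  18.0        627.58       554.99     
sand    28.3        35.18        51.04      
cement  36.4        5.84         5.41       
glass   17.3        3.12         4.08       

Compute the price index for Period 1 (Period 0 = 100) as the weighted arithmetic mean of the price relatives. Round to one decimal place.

timber: 18.0 × (554.99/627.58) = 18.0 × 0.884333 = 15.9180
sand: 28.3 × (51.04/35.18) = 28.3 × 1.450824 = 41.0583
cement: 36.4 × (5.41/5.84) = 36.4 × 0.926370 = 33.7199
glass: 17.3 × (4.08/3.12) = 17.3 × 1.307692 = 22.6231
Index = Σ wᵢ·(p₁ᵢ/p₀ᵢ) = 15.9180 + 41.0583 + 33.7199 + 22.6231 = 113.3193

113.3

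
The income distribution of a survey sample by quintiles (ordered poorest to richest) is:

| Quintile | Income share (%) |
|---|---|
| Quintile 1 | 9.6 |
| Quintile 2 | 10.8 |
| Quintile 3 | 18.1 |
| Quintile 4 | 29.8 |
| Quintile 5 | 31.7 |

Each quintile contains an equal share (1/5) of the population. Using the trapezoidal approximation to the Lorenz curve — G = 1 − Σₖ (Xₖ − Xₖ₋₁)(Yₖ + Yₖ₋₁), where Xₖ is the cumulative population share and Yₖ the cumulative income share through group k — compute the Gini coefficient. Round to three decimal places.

Cumulative income shares Yₖ: 0.0960, 0.2040, 0.3850, 0.6830, 1.0000
Σ (Xₖ−Xₖ₋₁)(Yₖ+Yₖ₋₁) = (1/5)(0.0960+0.0000) + (1/5)(0.2040+0.0960) + (1/5)(0.3850+0.2040) + (1/5)(0.6830+0.3850) + (1/5)(1.0000+0.6830)
  = 0.0192 + 0.0600 + 0.1178 + 0.2136 + 0.3366 = 0.7472
G = 1 − 0.7472 = 0.2528

0.253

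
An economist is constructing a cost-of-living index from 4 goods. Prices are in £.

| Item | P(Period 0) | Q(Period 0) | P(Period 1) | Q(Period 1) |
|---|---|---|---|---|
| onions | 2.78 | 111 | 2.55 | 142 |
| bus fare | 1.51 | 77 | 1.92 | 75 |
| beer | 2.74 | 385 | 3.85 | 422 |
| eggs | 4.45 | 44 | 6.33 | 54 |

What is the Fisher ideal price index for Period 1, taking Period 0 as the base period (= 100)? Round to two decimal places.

Laspeyres component (base-period weights):
ΣP(Period 1)Q(Period 0) = 2.55×111 + 1.92×77 + 3.85×385 + 6.33×44 = 283.05 + 147.84 + 1482.25 + 278.52 = 2191.66
ΣP(Period 0)Q(Period 0) = 2.78×111 + 1.51×77 + 2.74×385 + 4.45×44 = 308.58 + 116.27 + 1054.9 + 195.8 = 1675.55
L = 2191.66 / 1675.55 × 100 = 130.8024
Paasche component (current-period weights):
ΣP(Period 1)Q(Period 1) = 2.55×142 + 1.92×75 + 3.85×422 + 6.33×54 = 362.1 + 144 + 1624.7 + 341.82 = 2472.62
ΣP(Period 0)Q(Period 1) = 2.78×142 + 1.51×75 + 2.74×422 + 4.45×54 = 394.76 + 113.25 + 1156.28 + 240.3 = 1904.59
P = 2472.62 / 1904.59 × 100 = 129.8243
Fisher = √(L × P) = √(130.8024 × 129.8243) = 130.3124

130.31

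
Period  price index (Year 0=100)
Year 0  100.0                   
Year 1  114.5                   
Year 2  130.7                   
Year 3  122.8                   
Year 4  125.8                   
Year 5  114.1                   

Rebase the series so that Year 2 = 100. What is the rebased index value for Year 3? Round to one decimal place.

Rebased(Year 3) = 122.8 / 130.7 × 100 = 93.9556

94.0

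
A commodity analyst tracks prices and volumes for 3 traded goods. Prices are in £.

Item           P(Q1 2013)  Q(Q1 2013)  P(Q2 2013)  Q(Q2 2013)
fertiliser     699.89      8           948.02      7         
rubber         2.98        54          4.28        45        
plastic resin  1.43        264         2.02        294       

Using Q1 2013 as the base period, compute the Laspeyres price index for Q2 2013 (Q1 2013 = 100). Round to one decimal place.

Laspeyres price index uses base-period quantities as weights.
ΣP(Q2 2013)·Q(Q1 2013) = 948.02×8 + 4.28×54 + 2.02×264 = 7584.16 + 231.12 + 533.28 = 8348.56
ΣP(Q1 2013)·Q(Q1 2013) = 699.89×8 + 2.98×54 + 1.43×264 = 5599.12 + 160.92 + 377.52 = 6137.56
Index = 8348.56 / 6137.56 × 100 = 136.0241

136.0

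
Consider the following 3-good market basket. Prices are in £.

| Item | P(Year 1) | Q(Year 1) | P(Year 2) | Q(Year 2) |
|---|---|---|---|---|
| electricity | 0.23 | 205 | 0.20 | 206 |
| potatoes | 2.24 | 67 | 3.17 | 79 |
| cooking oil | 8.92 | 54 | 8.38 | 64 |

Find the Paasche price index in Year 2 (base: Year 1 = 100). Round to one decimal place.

104.1

Paasche price index uses current-period quantities as weights.
ΣP(Year 2)·Q(Year 2) = 0.20×206 + 3.17×79 + 8.38×64 = 41.2 + 250.43 + 536.32 = 827.95
ΣP(Year 1)·Q(Year 2) = 0.23×206 + 2.24×79 + 8.92×64 = 47.38 + 176.96 + 570.88 = 795.22
Index = 827.95 / 795.22 × 100 = 104.1158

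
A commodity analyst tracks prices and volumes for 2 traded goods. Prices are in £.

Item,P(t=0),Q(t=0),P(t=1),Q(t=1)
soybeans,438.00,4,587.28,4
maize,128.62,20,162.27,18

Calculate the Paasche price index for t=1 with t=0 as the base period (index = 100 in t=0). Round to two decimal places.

Paasche price index uses current-period quantities as weights.
ΣP(t=1)·Q(t=1) = 587.28×4 + 162.27×18 = 2349.12 + 2920.86 = 5269.98
ΣP(t=0)·Q(t=1) = 438.00×4 + 128.62×18 = 1752 + 2315.16 = 4067.16
Index = 5269.98 / 4067.16 × 100 = 129.5740

129.57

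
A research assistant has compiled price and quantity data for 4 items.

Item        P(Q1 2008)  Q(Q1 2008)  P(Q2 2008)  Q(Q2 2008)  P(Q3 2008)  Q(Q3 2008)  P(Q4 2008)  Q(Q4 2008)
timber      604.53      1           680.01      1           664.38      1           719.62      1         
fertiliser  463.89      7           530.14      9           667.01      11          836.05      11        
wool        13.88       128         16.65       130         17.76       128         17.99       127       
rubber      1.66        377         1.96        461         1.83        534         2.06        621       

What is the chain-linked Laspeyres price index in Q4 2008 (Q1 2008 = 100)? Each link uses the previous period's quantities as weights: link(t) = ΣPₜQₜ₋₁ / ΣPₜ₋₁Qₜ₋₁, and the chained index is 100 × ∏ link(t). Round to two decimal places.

158.41

Link Q1 2008→Q2 2008:
ΣP(Q2 2008)Q(Q1 2008) = 680.01×1 + 530.14×7 + 16.65×128 + 1.96×377 = 680.01 + 3710.98 + 2131.2 + 738.92 = 7261.11
ΣP(Q1 2008)Q(Q1 2008) = 604.53×1 + 463.89×7 + 13.88×128 + 1.66×377 = 604.53 + 3247.23 + 1776.64 + 625.82 = 6254.22
link = 7261.11/6254.22 = 1.160994
Link Q2 2008→Q3 2008:
ΣP(Q3 2008)Q(Q2 2008) = 664.38×1 + 667.01×9 + 17.76×130 + 1.83×461 = 664.38 + 6003.09 + 2308.8 + 843.63 = 9819.9
ΣP(Q2 2008)Q(Q2 2008) = 680.01×1 + 530.14×9 + 16.65×130 + 1.96×461 = 680.01 + 4771.26 + 2164.5 + 903.56 = 8519.33
link = 9819.9/8519.33 = 1.152661
Link Q3 2008→Q4 2008:
ΣP(Q4 2008)Q(Q3 2008) = 719.62×1 + 836.05×11 + 17.99×128 + 2.06×534 = 719.62 + 9196.55 + 2302.72 + 1100.04 = 13318.93
ΣP(Q3 2008)Q(Q3 2008) = 664.38×1 + 667.01×11 + 17.76×128 + 1.83×534 = 664.38 + 7337.11 + 2273.28 + 977.22 = 11251.99
link = 13318.93/11251.99 = 1.183696
Chained index = 100 × 1.160994 × 1.152661 × 1.183696 = 158.4059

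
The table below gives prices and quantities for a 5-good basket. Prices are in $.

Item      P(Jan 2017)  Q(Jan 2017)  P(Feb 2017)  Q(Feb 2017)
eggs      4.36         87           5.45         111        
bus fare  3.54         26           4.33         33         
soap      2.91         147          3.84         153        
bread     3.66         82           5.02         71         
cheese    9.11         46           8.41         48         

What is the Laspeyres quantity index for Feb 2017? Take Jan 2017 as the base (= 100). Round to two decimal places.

107.71

Laspeyres quantity index uses base-period prices as weights.
ΣP(Jan 2017)·Q(Feb 2017) = 4.36×111 + 3.54×33 + 2.91×153 + 3.66×71 + 9.11×48 = 483.96 + 116.82 + 445.23 + 259.86 + 437.28 = 1743.15
ΣP(Jan 2017)·Q(Jan 2017) = 4.36×87 + 3.54×26 + 2.91×147 + 3.66×82 + 9.11×46 = 379.32 + 92.04 + 427.77 + 300.12 + 419.06 = 1618.31
Index = 1743.15 / 1618.31 × 100 = 107.7142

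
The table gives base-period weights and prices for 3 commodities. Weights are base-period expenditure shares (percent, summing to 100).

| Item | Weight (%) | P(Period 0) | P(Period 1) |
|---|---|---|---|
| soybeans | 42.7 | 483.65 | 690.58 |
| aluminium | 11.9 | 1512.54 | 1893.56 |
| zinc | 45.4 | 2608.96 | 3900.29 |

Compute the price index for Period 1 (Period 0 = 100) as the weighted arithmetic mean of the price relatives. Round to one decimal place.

soybeans: 42.7 × (690.58/483.65) = 42.7 × 1.427851 = 60.9692
aluminium: 11.9 × (1893.56/1512.54) = 11.9 × 1.251907 = 14.8977
zinc: 45.4 × (3900.29/2608.96) = 45.4 × 1.494960 = 67.8712
Index = Σ wᵢ·(p₁ᵢ/p₀ᵢ) = 60.9692 + 14.8977 + 67.8712 = 143.7381

143.7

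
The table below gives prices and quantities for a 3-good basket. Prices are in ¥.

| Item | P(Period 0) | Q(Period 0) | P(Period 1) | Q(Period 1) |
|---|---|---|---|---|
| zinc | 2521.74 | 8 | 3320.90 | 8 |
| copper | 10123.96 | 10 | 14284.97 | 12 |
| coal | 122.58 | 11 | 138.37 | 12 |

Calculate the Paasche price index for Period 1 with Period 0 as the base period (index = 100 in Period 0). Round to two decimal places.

Paasche price index uses current-period quantities as weights.
ΣP(Period 1)·Q(Period 1) = 3320.90×8 + 14284.97×12 + 138.37×12 = 26567.2 + 171419.64 + 1660.44 = 199647.28
ΣP(Period 0)·Q(Period 1) = 2521.74×8 + 10123.96×12 + 122.58×12 = 20173.92 + 121487.52 + 1470.96 = 143132.4
Index = 199647.28 / 143132.4 × 100 = 139.4843

139.48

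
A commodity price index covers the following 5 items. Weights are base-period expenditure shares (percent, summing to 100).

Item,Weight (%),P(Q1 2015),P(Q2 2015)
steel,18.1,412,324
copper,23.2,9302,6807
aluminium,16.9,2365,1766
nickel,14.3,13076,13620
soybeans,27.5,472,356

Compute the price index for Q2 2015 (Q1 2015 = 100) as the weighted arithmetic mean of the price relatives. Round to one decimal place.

79.5

steel: 18.1 × (324/412) = 18.1 × 0.786408 = 14.2340
copper: 23.2 × (6807/9302) = 23.2 × 0.731778 = 16.9773
aluminium: 16.9 × (1766/2365) = 16.9 × 0.746723 = 12.6196
nickel: 14.3 × (13620/13076) = 14.3 × 1.041603 = 14.8949
soybeans: 27.5 × (356/472) = 27.5 × 0.754237 = 20.7415
Index = Σ wᵢ·(p₁ᵢ/p₀ᵢ) = 14.2340 + 16.9773 + 12.6196 + 14.8949 + 20.7415 = 79.4673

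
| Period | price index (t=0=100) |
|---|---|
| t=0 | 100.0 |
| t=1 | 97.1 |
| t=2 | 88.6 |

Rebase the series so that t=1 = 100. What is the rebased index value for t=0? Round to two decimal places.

Rebased(t=0) = 100.0 / 97.1 × 100 = 102.9866

102.99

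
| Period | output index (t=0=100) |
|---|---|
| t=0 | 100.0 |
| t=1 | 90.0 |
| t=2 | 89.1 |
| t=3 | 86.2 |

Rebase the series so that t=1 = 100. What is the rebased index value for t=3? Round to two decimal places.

95.78

Rebased(t=3) = 86.2 / 90.0 × 100 = 95.7778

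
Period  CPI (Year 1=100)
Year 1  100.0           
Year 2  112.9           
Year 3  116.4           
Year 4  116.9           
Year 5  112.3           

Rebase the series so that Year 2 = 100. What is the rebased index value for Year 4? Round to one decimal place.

Rebased(Year 4) = 116.9 / 112.9 × 100 = 103.5430

103.5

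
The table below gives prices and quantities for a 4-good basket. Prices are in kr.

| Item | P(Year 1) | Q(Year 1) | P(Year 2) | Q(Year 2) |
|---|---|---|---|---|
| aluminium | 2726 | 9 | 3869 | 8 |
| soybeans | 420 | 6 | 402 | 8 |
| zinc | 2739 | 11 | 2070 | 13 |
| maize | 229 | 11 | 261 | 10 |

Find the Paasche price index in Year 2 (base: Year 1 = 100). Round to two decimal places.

Paasche price index uses current-period quantities as weights.
ΣP(Year 2)·Q(Year 2) = 3869×8 + 402×8 + 2070×13 + 261×10 = 30952 + 3216 + 26910 + 2610 = 63688
ΣP(Year 1)·Q(Year 2) = 2726×8 + 420×8 + 2739×13 + 229×10 = 21808 + 3360 + 35607 + 2290 = 63065
Index = 63688 / 63065 × 100 = 100.9879

100.99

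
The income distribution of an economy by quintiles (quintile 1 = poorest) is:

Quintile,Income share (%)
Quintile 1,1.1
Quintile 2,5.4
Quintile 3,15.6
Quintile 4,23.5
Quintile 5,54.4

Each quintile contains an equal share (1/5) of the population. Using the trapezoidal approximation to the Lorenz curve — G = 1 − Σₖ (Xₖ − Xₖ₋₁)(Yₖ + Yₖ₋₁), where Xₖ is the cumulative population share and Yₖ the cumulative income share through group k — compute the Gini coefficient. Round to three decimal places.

Cumulative income shares Yₖ: 0.0110, 0.0650, 0.2210, 0.4560, 1.0000
Σ (Xₖ−Xₖ₋₁)(Yₖ+Yₖ₋₁) = (1/5)(0.0110+0.0000) + (1/5)(0.0650+0.0110) + (1/5)(0.2210+0.0650) + (1/5)(0.4560+0.2210) + (1/5)(1.0000+0.4560)
  = 0.0022 + 0.0152 + 0.0572 + 0.1354 + 0.2912 = 0.5012
G = 1 − 0.5012 = 0.4988

0.499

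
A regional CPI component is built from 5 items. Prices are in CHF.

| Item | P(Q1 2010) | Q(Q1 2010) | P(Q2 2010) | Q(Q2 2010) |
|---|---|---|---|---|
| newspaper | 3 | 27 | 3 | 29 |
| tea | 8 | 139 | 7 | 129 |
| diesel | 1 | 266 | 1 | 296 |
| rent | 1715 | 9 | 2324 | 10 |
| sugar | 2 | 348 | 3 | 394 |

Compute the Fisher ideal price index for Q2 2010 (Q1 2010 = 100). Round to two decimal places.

132.59

Laspeyres component (base-period weights):
ΣP(Q2 2010)Q(Q1 2010) = 3×27 + 7×139 + 1×266 + 2324×9 + 3×348 = 81 + 973 + 266 + 20916 + 1044 = 23280
ΣP(Q1 2010)Q(Q1 2010) = 3×27 + 8×139 + 1×266 + 1715×9 + 2×348 = 81 + 1112 + 266 + 15435 + 696 = 17590
L = 23280 / 17590 × 100 = 132.3479
Paasche component (current-period weights):
ΣP(Q2 2010)Q(Q2 2010) = 3×29 + 7×129 + 1×296 + 2324×10 + 3×394 = 87 + 903 + 296 + 23240 + 1182 = 25708
ΣP(Q1 2010)Q(Q2 2010) = 3×29 + 8×129 + 1×296 + 1715×10 + 2×394 = 87 + 1032 + 296 + 17150 + 788 = 19353
P = 25708 / 19353 × 100 = 132.8373
Fisher = √(L × P) = √(132.3479 × 132.8373) = 132.5924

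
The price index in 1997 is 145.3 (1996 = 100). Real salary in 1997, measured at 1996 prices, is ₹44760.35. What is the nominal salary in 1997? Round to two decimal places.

65036.79

Nominal = Real × (Index/100) = 44760.35 × (145.3/100)
        = 44760.35 × 1.453 = 65036.7885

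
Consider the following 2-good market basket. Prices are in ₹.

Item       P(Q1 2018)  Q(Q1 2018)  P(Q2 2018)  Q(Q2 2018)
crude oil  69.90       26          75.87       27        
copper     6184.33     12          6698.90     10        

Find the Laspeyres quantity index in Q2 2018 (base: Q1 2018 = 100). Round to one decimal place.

83.8

Laspeyres quantity index uses base-period prices as weights.
ΣP(Q1 2018)·Q(Q2 2018) = 69.90×27 + 6184.33×10 = 1887.3 + 61843.3 = 63730.6
ΣP(Q1 2018)·Q(Q1 2018) = 69.90×26 + 6184.33×12 = 1817.4 + 74211.96 = 76029.36
Index = 63730.6 / 76029.36 × 100 = 83.8237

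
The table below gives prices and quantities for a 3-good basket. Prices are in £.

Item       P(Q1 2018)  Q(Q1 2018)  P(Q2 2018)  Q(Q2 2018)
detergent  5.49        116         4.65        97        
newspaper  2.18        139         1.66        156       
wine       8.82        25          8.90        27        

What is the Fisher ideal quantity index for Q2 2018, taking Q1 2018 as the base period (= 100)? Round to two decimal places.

Laspeyres component (base-period weights):
ΣP(Q1 2018)Q(Q2 2018) = 5.49×97 + 2.18×156 + 8.82×27 = 532.53 + 340.08 + 238.14 = 1110.75
ΣP(Q1 2018)Q(Q1 2018) = 5.49×116 + 2.18×139 + 8.82×25 = 636.84 + 303.02 + 220.5 = 1160.36
L = 1110.75 / 1160.36 × 100 = 95.7246
Paasche component (current-period weights):
ΣP(Q2 2018)Q(Q2 2018) = 4.65×97 + 1.66×156 + 8.90×27 = 451.05 + 258.96 + 240.3 = 950.31
ΣP(Q2 2018)Q(Q1 2018) = 4.65×116 + 1.66×139 + 8.90×25 = 539.4 + 230.74 + 222.5 = 992.64
P = 950.31 / 992.64 × 100 = 95.7356
Fisher = √(L × P) = √(95.7246 × 95.7356) = 95.7301

95.73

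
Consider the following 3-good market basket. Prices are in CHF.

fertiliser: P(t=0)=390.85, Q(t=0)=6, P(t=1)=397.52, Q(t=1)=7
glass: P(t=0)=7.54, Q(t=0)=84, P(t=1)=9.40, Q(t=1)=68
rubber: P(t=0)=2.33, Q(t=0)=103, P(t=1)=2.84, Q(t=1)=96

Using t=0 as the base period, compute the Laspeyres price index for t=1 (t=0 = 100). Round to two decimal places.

Laspeyres price index uses base-period quantities as weights.
ΣP(t=1)·Q(t=0) = 397.52×6 + 9.40×84 + 2.84×103 = 2385.12 + 789.6 + 292.52 = 3467.24
ΣP(t=0)·Q(t=0) = 390.85×6 + 7.54×84 + 2.33×103 = 2345.1 + 633.36 + 239.99 = 3218.45
Index = 3467.24 / 3218.45 × 100 = 107.7301

107.73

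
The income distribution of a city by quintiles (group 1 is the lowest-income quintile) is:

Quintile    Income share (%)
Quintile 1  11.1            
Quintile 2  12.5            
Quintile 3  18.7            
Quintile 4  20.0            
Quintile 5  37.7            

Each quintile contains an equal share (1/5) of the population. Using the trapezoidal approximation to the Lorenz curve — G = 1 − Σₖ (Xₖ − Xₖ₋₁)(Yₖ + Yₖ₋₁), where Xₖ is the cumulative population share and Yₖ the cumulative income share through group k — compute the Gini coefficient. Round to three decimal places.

Cumulative income shares Yₖ: 0.1110, 0.2360, 0.4230, 0.6230, 1.0000
Σ (Xₖ−Xₖ₋₁)(Yₖ+Yₖ₋₁) = (1/5)(0.1110+0.0000) + (1/5)(0.2360+0.1110) + (1/5)(0.4230+0.2360) + (1/5)(0.6230+0.4230) + (1/5)(1.0000+0.6230)
  = 0.0222 + 0.0694 + 0.1318 + 0.2092 + 0.3246 = 0.7572
G = 1 − 0.7572 = 0.2428

0.243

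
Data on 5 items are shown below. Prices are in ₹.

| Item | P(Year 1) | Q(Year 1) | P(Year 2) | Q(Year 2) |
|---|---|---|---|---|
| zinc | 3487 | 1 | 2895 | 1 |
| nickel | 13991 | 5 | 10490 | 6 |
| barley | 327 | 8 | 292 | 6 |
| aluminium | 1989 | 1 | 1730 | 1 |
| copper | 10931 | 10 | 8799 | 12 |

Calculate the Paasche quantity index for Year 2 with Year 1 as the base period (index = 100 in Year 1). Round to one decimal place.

Paasche quantity index uses current-period prices as weights.
ΣP(Year 2)·Q(Year 2) = 2895×1 + 10490×6 + 292×6 + 1730×1 + 8799×12 = 2895 + 62940 + 1752 + 1730 + 105588 = 174905
ΣP(Year 2)·Q(Year 1) = 2895×1 + 10490×5 + 292×8 + 1730×1 + 8799×10 = 2895 + 52450 + 2336 + 1730 + 87990 = 147401
Index = 174905 / 147401 × 100 = 118.6593

118.7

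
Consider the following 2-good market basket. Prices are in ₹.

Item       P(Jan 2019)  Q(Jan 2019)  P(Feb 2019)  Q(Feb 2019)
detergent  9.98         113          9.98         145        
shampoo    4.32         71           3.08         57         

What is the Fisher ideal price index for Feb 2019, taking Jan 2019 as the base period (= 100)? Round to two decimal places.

Laspeyres component (base-period weights):
ΣP(Feb 2019)Q(Jan 2019) = 9.98×113 + 3.08×71 = 1127.74 + 218.68 = 1346.42
ΣP(Jan 2019)Q(Jan 2019) = 9.98×113 + 4.32×71 = 1127.74 + 306.72 = 1434.46
L = 1346.42 / 1434.46 × 100 = 93.8625
Paasche component (current-period weights):
ΣP(Feb 2019)Q(Feb 2019) = 9.98×145 + 3.08×57 = 1447.1 + 175.56 = 1622.66
ΣP(Jan 2019)Q(Feb 2019) = 9.98×145 + 4.32×57 = 1447.1 + 246.24 = 1693.34
P = 1622.66 / 1693.34 × 100 = 95.8260
Fisher = √(L × P) = √(93.8625 × 95.8260) = 94.8392

94.84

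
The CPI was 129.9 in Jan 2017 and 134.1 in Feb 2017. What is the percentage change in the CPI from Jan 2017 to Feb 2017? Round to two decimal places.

3.23%

Change = (134.1 − 129.9) / 129.9 × 100
       = 4.2 / 129.9 × 100 = 3.2333%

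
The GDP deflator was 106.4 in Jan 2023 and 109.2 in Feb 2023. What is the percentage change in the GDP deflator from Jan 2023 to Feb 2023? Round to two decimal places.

2.63%

Change = (109.2 − 106.4) / 106.4 × 100
       = 2.8 / 106.4 × 100 = 2.6316%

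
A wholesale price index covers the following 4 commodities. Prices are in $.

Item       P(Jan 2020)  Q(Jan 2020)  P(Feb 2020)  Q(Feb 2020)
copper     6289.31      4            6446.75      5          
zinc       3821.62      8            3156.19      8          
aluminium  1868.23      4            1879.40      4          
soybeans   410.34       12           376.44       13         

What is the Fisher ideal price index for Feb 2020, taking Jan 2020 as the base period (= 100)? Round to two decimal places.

92.99

Laspeyres component (base-period weights):
ΣP(Feb 2020)Q(Jan 2020) = 6446.75×4 + 3156.19×8 + 1879.40×4 + 376.44×12 = 25787 + 25249.52 + 7517.6 + 4517.28 = 63071.4
ΣP(Jan 2020)Q(Jan 2020) = 6289.31×4 + 3821.62×8 + 1868.23×4 + 410.34×12 = 25157.24 + 30572.96 + 7472.92 + 4924.08 = 68127.2
L = 63071.4 / 68127.2 × 100 = 92.5789
Paasche component (current-period weights):
ΣP(Feb 2020)Q(Feb 2020) = 6446.75×5 + 3156.19×8 + 1879.40×4 + 376.44×13 = 32233.75 + 25249.52 + 7517.6 + 4893.72 = 69894.59
ΣP(Jan 2020)Q(Feb 2020) = 6289.31×5 + 3821.62×8 + 1868.23×4 + 410.34×13 = 31446.55 + 30572.96 + 7472.92 + 5334.42 = 74826.85
P = 69894.59 / 74826.85 × 100 = 93.4084
Fisher = √(L × P) = √(92.5789 × 93.4084) = 92.9927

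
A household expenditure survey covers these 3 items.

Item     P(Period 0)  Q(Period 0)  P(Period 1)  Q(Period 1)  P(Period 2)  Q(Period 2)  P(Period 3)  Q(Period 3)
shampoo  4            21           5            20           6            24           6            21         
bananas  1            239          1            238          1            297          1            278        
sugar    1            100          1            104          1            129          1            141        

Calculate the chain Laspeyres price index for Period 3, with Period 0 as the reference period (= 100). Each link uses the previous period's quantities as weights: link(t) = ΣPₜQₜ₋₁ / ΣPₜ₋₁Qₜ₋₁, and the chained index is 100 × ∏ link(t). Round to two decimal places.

109.71

Link Period 0→Period 1:
ΣP(Period 1)Q(Period 0) = 5×21 + 1×239 + 1×100 = 105 + 239 + 100 = 444
ΣP(Period 0)Q(Period 0) = 4×21 + 1×239 + 1×100 = 84 + 239 + 100 = 423
link = 444/423 = 1.049645
Link Period 1→Period 2:
ΣP(Period 2)Q(Period 1) = 6×20 + 1×238 + 1×104 = 120 + 238 + 104 = 462
ΣP(Period 1)Q(Period 1) = 5×20 + 1×238 + 1×104 = 100 + 238 + 104 = 442
link = 462/442 = 1.045249
Link Period 2→Period 3:
ΣP(Period 3)Q(Period 2) = 6×24 + 1×297 + 1×129 = 144 + 297 + 129 = 570
ΣP(Period 2)Q(Period 2) = 6×24 + 1×297 + 1×129 = 144 + 297 + 129 = 570
link = 570/570 = 1.000000
Chained index = 100 × 1.049645 × 1.045249 × 1.000000 = 109.7141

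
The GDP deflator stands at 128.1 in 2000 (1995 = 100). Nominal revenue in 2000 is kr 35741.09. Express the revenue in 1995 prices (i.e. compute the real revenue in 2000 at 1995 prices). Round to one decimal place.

Real = Nominal ÷ (Index/100) = 35741.09 ÷ (128.1/100)
     = 35741.09 ÷ 1.281 = 27900.9290

27900.9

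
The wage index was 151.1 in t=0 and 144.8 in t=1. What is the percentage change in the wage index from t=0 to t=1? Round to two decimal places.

-4.17%

Change = (144.8 − 151.1) / 151.1 × 100
       = -6.3 / 151.1 × 100 = -4.1694%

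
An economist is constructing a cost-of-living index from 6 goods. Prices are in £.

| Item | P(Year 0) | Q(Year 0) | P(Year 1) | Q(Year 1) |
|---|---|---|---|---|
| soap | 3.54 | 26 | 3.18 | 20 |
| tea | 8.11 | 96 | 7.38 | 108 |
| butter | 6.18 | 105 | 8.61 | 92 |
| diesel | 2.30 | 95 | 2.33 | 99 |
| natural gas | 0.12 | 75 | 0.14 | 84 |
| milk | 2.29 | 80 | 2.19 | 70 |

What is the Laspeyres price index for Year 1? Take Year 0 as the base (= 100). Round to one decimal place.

Laspeyres price index uses base-period quantities as weights.
ΣP(Year 1)·Q(Year 0) = 3.18×26 + 7.38×96 + 8.61×105 + 2.33×95 + 0.14×75 + 2.19×80 = 82.68 + 708.48 + 904.05 + 221.35 + 10.5 + 175.2 = 2102.26
ΣP(Year 0)·Q(Year 0) = 3.54×26 + 8.11×96 + 6.18×105 + 2.30×95 + 0.12×75 + 2.29×80 = 92.04 + 778.56 + 648.9 + 218.5 + 9 + 183.2 = 1930.2
Index = 2102.26 / 1930.2 × 100 = 108.9141

108.9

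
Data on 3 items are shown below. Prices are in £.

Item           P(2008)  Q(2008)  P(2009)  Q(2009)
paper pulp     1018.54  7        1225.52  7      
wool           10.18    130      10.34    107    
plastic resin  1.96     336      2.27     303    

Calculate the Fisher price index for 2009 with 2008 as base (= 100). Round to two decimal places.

117.49

Laspeyres component (base-period weights):
ΣP(2009)Q(2008) = 1225.52×7 + 10.34×130 + 2.27×336 = 8578.64 + 1344.2 + 762.72 = 10685.56
ΣP(2008)Q(2008) = 1018.54×7 + 10.18×130 + 1.96×336 = 7129.78 + 1323.4 + 658.56 = 9111.74
L = 10685.56 / 9111.74 × 100 = 117.2724
Paasche component (current-period weights):
ΣP(2009)Q(2009) = 1225.52×7 + 10.34×107 + 2.27×303 = 8578.64 + 1106.38 + 687.81 = 10372.83
ΣP(2008)Q(2009) = 1018.54×7 + 10.18×107 + 1.96×303 = 7129.78 + 1089.26 + 593.88 = 8812.92
P = 10372.83 / 8812.92 × 100 = 117.7003
Fisher = √(L × P) = √(117.2724 × 117.7003) = 117.4862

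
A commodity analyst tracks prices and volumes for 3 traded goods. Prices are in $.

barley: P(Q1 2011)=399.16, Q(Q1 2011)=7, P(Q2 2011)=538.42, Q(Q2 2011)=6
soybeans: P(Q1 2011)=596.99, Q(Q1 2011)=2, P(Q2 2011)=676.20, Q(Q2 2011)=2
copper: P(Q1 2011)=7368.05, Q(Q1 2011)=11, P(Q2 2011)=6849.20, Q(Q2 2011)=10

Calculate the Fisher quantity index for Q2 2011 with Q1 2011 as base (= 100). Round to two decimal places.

Laspeyres component (base-period weights):
ΣP(Q1 2011)Q(Q2 2011) = 399.16×6 + 596.99×2 + 7368.05×10 = 2394.96 + 1193.98 + 73680.5 = 77269.44
ΣP(Q1 2011)Q(Q1 2011) = 399.16×7 + 596.99×2 + 7368.05×11 = 2794.12 + 1193.98 + 81048.55 = 85036.65
L = 77269.44 / 85036.65 × 100 = 90.8660
Paasche component (current-period weights):
ΣP(Q2 2011)Q(Q2 2011) = 538.42×6 + 676.20×2 + 6849.20×10 = 3230.52 + 1352.4 + 68492 = 73074.92
ΣP(Q2 2011)Q(Q1 2011) = 538.42×7 + 676.20×2 + 6849.20×11 = 3768.94 + 1352.4 + 75341.2 = 80462.54
P = 73074.92 / 80462.54 × 100 = 90.8186
Fisher = √(L × P) = √(90.8660 × 90.8186) = 90.8423

90.84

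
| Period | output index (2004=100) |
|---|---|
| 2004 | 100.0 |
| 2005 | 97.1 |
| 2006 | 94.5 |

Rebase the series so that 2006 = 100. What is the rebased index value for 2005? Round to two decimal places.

Rebased(2005) = 97.1 / 94.5 × 100 = 102.7513

102.75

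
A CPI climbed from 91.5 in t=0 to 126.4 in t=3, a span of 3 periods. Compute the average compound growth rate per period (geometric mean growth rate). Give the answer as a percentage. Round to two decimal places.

11.37%

Growth factor = (126.4/91.5)^(1/3) = (1.381421)^(1/3) = 1.113718
Growth rate = 1.113718 − 1 = 0.113718 = 11.3718%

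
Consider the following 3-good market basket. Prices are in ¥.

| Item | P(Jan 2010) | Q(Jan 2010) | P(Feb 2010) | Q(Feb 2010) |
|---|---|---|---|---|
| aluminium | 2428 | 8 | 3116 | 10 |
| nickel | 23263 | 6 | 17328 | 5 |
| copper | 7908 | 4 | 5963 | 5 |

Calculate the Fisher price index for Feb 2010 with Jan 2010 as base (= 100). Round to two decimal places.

Laspeyres component (base-period weights):
ΣP(Feb 2010)Q(Jan 2010) = 3116×8 + 17328×6 + 5963×4 = 24928 + 103968 + 23852 = 152748
ΣP(Jan 2010)Q(Jan 2010) = 2428×8 + 23263×6 + 7908×4 = 19424 + 139578 + 31632 = 190634
L = 152748 / 190634 × 100 = 80.1263
Paasche component (current-period weights):
ΣP(Feb 2010)Q(Feb 2010) = 3116×10 + 17328×5 + 5963×5 = 31160 + 86640 + 29815 = 147615
ΣP(Jan 2010)Q(Feb 2010) = 2428×10 + 23263×5 + 7908×5 = 24280 + 116315 + 39540 = 180135
P = 147615 / 180135 × 100 = 81.9469
Fisher = √(L × P) = √(80.1263 × 81.9469) = 81.0315

81.03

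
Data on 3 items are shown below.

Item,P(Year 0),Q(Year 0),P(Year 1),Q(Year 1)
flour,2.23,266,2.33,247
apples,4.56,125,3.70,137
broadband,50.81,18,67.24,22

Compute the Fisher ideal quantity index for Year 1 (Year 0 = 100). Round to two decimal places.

Laspeyres component (base-period weights):
ΣP(Year 0)Q(Year 1) = 2.23×247 + 4.56×137 + 50.81×22 = 550.81 + 624.72 + 1117.82 = 2293.35
ΣP(Year 0)Q(Year 0) = 2.23×266 + 4.56×125 + 50.81×18 = 593.18 + 570 + 914.58 = 2077.76
L = 2293.35 / 2077.76 × 100 = 110.3761
Paasche component (current-period weights):
ΣP(Year 1)Q(Year 1) = 2.33×247 + 3.70×137 + 67.24×22 = 575.51 + 506.9 + 1479.28 = 2561.69
ΣP(Year 1)Q(Year 0) = 2.33×266 + 3.70×125 + 67.24×18 = 619.78 + 462.5 + 1210.32 = 2292.6
P = 2561.69 / 2292.6 × 100 = 111.7373
Fisher = √(L × P) = √(110.3761 × 111.7373) = 111.0546

111.05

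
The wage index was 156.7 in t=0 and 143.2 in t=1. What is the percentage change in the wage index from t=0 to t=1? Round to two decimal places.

Change = (143.2 − 156.7) / 156.7 × 100
       = -13.5 / 156.7 × 100 = -8.6152%

-8.62%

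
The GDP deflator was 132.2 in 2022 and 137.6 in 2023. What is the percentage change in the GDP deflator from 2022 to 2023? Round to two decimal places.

4.08%

Change = (137.6 − 132.2) / 132.2 × 100
       = 5.4 / 132.2 × 100 = 4.0847%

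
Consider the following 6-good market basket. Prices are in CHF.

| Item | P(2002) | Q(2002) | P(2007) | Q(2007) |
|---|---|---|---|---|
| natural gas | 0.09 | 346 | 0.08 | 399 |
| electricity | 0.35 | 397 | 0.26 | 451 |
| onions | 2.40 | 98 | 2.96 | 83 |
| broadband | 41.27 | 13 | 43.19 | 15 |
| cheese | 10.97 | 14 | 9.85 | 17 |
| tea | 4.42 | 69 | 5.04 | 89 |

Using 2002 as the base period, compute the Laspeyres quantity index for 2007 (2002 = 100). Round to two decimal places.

Laspeyres quantity index uses base-period prices as weights.
ΣP(2002)·Q(2007) = 0.09×399 + 0.35×451 + 2.40×83 + 41.27×15 + 10.97×17 + 4.42×89 = 35.91 + 157.85 + 199.2 + 619.05 + 186.49 + 393.38 = 1591.88
ΣP(2002)·Q(2002) = 0.09×346 + 0.35×397 + 2.40×98 + 41.27×13 + 10.97×14 + 4.42×69 = 31.14 + 138.95 + 235.2 + 536.51 + 153.58 + 304.98 = 1400.36
Index = 1591.88 / 1400.36 × 100 = 113.6765

113.68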